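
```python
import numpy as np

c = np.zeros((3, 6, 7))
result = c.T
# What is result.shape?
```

(7, 6, 3)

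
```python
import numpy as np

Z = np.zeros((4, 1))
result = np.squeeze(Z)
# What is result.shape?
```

(4,)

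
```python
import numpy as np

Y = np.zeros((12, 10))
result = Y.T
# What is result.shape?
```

(10, 12)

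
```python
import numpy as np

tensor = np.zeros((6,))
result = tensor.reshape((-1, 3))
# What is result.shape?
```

(2, 3)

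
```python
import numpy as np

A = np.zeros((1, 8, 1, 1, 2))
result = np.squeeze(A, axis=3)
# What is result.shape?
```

(1, 8, 1, 2)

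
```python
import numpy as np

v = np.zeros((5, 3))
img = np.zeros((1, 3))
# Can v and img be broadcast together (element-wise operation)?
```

Yes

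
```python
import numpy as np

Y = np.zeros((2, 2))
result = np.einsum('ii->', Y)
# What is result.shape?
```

()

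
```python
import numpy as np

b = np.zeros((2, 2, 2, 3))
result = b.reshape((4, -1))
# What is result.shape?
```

(4, 6)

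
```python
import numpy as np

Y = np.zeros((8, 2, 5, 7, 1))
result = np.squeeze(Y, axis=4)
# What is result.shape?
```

(8, 2, 5, 7)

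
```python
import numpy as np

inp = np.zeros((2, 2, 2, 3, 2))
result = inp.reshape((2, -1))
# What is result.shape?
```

(2, 24)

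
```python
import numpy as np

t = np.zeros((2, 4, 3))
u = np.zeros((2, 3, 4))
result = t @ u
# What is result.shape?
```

(2, 4, 4)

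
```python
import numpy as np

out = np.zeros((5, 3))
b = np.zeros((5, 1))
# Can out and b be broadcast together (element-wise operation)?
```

Yes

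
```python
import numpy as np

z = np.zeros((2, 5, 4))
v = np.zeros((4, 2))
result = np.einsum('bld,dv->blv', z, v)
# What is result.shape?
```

(2, 5, 2)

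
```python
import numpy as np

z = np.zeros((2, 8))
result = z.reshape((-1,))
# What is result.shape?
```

(16,)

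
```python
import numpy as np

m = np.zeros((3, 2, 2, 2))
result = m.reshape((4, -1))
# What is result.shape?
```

(4, 6)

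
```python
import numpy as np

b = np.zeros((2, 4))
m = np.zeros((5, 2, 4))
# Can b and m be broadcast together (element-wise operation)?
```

Yes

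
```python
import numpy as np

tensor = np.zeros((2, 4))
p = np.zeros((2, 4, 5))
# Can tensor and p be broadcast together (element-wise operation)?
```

No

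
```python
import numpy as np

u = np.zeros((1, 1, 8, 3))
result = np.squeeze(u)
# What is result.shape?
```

(8, 3)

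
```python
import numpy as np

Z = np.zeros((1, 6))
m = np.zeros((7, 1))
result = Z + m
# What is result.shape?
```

(7, 6)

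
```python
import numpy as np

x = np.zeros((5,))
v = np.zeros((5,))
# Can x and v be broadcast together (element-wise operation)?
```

Yes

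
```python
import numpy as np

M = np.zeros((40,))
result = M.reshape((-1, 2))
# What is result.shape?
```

(20, 2)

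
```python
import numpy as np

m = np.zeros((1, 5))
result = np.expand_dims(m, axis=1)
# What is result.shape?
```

(1, 1, 5)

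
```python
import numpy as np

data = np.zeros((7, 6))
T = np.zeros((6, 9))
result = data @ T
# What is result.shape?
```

(7, 9)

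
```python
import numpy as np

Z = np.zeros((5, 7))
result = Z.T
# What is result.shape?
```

(7, 5)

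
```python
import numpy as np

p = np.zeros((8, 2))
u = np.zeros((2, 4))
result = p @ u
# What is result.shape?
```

(8, 4)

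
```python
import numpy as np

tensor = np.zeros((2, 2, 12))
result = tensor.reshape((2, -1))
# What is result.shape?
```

(2, 24)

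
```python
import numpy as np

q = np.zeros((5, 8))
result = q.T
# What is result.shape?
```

(8, 5)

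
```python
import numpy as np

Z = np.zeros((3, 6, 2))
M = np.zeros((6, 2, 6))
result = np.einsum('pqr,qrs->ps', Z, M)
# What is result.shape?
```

(3, 6)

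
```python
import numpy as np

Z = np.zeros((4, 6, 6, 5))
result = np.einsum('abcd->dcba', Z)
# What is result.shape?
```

(5, 6, 6, 4)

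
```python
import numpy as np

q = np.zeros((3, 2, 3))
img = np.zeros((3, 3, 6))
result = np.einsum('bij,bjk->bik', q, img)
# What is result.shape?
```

(3, 2, 6)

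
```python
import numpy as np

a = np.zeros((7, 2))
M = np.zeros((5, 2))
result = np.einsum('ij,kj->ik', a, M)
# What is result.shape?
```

(7, 5)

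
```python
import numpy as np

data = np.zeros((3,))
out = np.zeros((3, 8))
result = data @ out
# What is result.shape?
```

(8,)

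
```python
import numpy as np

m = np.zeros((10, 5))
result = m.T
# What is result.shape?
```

(5, 10)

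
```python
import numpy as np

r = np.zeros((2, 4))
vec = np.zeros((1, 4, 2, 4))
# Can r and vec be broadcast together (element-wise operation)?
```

Yes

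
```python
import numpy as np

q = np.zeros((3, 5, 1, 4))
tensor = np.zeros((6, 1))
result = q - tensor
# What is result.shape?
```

(3, 5, 6, 4)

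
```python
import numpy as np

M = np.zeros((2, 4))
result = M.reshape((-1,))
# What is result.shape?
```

(8,)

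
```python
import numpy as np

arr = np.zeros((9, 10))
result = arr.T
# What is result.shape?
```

(10, 9)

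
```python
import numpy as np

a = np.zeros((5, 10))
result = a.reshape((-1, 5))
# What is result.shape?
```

(10, 5)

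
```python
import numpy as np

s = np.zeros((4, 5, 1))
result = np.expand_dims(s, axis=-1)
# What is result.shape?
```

(4, 5, 1, 1)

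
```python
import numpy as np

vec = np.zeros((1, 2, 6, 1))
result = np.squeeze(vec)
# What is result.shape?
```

(2, 6)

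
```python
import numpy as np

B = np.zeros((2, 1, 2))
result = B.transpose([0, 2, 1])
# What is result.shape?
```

(2, 2, 1)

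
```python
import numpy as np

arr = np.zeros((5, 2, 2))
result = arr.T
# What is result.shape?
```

(2, 2, 5)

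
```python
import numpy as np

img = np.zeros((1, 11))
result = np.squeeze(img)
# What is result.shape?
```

(11,)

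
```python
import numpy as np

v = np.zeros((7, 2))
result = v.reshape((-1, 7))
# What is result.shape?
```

(2, 7)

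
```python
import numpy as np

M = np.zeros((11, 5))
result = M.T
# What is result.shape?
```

(5, 11)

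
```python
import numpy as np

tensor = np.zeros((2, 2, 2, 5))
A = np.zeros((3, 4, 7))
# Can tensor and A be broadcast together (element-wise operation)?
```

No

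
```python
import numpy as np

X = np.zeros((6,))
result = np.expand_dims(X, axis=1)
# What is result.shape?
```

(6, 1)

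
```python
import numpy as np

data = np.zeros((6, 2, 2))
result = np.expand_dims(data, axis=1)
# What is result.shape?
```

(6, 1, 2, 2)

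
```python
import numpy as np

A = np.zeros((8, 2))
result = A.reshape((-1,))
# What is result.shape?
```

(16,)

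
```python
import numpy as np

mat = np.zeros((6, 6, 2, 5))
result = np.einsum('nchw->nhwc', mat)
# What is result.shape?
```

(6, 2, 5, 6)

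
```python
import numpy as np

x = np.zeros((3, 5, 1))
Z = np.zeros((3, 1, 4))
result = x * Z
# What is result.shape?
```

(3, 5, 4)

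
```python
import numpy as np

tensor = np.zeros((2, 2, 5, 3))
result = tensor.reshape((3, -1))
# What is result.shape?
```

(3, 20)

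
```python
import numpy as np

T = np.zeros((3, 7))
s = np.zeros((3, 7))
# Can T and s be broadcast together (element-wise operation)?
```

Yes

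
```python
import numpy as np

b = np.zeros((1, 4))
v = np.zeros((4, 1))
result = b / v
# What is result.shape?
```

(4, 4)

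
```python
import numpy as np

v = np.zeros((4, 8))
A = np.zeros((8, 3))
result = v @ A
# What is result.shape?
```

(4, 3)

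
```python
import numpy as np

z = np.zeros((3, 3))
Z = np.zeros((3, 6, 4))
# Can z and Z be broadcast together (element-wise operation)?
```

No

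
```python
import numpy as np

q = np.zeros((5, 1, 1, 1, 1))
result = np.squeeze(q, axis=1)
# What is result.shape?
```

(5, 1, 1, 1)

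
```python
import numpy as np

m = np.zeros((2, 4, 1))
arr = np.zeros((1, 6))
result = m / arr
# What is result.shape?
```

(2, 4, 6)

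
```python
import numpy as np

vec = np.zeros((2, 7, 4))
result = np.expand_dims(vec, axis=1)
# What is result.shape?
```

(2, 1, 7, 4)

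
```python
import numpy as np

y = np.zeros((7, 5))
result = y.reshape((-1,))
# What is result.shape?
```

(35,)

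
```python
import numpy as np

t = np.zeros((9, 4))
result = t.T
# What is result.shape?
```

(4, 9)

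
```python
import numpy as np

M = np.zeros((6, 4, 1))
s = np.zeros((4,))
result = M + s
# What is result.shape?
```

(6, 4, 4)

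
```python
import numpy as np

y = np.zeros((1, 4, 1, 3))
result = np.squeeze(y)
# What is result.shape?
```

(4, 3)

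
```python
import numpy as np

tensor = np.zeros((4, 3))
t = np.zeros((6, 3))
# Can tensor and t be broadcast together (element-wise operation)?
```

No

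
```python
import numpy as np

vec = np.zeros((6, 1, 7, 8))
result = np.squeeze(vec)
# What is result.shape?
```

(6, 7, 8)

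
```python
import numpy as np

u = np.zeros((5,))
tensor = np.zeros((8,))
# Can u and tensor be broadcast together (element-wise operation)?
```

No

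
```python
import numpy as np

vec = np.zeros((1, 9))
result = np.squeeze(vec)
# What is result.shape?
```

(9,)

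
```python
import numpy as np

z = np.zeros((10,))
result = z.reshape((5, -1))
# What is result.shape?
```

(5, 2)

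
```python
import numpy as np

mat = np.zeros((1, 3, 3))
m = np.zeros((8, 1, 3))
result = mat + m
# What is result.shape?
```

(8, 3, 3)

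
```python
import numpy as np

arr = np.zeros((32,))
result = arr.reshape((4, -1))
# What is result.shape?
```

(4, 8)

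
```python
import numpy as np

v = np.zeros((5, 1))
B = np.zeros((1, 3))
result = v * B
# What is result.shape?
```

(5, 3)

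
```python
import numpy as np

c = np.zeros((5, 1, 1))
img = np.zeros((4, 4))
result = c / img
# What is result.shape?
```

(5, 4, 4)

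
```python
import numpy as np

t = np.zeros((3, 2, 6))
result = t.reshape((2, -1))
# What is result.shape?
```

(2, 18)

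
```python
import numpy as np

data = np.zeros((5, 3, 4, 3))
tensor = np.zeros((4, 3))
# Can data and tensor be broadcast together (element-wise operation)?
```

Yes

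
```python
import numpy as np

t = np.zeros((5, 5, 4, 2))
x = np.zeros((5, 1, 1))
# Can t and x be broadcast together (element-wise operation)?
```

Yes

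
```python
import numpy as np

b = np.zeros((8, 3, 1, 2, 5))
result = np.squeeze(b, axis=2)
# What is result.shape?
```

(8, 3, 2, 5)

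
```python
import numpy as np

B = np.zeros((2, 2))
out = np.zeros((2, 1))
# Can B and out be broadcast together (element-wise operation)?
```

Yes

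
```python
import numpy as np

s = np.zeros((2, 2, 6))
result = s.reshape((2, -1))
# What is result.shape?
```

(2, 12)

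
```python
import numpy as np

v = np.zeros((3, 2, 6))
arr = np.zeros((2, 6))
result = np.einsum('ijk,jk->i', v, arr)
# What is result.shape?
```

(3,)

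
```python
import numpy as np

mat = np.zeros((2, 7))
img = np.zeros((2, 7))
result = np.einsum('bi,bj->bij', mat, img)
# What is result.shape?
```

(2, 7, 7)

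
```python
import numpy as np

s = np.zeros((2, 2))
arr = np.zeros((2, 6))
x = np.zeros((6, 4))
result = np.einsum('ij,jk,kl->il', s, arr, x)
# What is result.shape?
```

(2, 4)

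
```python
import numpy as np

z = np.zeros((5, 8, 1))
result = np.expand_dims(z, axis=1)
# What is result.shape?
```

(5, 1, 8, 1)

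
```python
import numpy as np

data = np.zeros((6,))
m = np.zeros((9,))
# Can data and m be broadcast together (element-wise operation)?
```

No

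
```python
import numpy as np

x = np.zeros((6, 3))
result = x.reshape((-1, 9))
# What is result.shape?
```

(2, 9)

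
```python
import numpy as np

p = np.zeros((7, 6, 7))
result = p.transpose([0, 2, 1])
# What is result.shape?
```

(7, 7, 6)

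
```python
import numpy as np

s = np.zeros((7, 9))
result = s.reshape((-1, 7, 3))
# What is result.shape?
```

(3, 7, 3)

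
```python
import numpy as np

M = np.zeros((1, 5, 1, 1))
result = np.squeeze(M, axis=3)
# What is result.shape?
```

(1, 5, 1)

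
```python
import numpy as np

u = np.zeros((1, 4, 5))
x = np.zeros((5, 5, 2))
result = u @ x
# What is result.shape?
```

(5, 4, 2)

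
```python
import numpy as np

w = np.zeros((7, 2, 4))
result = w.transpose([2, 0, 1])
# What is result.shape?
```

(4, 7, 2)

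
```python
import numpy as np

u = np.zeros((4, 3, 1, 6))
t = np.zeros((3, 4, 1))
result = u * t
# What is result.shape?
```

(4, 3, 4, 6)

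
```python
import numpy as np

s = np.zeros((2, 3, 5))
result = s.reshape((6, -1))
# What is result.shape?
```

(6, 5)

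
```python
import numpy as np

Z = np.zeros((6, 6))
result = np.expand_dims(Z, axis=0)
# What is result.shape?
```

(1, 6, 6)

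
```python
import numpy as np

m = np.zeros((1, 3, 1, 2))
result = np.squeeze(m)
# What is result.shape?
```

(3, 2)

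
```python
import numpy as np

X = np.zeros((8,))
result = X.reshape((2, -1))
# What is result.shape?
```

(2, 4)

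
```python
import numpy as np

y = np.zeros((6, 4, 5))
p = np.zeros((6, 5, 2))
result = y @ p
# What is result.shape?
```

(6, 4, 2)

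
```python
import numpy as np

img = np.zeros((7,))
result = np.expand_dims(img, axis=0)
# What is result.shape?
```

(1, 7)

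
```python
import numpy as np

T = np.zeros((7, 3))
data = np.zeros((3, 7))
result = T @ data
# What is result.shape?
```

(7, 7)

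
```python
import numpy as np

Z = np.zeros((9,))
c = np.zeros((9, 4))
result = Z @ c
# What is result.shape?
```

(4,)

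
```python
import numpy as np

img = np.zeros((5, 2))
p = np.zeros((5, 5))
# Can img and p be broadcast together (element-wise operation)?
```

No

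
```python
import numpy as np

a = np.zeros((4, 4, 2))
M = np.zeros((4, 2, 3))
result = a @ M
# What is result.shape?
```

(4, 4, 3)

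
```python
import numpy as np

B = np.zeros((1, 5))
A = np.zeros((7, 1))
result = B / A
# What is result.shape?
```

(7, 5)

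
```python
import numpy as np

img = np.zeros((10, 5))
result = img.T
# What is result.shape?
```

(5, 10)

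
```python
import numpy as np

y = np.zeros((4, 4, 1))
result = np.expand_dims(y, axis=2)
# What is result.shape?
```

(4, 4, 1, 1)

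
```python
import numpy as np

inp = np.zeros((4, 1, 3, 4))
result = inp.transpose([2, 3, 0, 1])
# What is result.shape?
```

(3, 4, 4, 1)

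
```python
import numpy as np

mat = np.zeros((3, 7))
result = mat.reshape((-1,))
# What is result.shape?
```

(21,)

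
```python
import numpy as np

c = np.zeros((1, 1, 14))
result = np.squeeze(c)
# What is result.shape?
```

(14,)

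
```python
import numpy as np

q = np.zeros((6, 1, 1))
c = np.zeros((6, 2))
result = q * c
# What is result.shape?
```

(6, 6, 2)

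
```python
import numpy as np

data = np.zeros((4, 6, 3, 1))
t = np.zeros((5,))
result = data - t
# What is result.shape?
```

(4, 6, 3, 5)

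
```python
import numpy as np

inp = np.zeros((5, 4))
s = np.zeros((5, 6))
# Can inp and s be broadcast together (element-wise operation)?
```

No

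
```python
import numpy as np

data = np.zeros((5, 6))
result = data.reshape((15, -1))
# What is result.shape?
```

(15, 2)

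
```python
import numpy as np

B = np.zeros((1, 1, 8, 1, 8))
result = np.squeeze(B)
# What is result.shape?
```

(8, 8)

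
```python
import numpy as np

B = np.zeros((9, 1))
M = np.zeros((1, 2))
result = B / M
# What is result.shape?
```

(9, 2)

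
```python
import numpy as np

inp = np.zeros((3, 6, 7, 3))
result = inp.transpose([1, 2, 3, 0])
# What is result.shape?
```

(6, 7, 3, 3)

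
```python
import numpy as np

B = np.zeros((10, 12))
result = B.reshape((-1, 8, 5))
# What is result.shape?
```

(3, 8, 5)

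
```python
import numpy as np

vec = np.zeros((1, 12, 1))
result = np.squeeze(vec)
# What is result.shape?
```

(12,)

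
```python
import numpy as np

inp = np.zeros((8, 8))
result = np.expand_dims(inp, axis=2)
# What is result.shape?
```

(8, 8, 1)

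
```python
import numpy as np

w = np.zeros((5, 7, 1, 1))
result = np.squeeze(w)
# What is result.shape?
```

(5, 7)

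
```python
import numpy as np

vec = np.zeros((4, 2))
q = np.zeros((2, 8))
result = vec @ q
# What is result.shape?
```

(4, 8)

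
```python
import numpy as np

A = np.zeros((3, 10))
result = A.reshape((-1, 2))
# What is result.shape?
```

(15, 2)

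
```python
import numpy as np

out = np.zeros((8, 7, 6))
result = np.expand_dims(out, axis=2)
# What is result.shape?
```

(8, 7, 1, 6)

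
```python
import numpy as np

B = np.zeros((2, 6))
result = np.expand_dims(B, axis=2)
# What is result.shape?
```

(2, 6, 1)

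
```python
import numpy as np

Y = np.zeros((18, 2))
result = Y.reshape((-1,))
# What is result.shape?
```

(36,)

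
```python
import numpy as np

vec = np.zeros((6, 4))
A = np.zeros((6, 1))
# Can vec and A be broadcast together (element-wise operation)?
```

Yes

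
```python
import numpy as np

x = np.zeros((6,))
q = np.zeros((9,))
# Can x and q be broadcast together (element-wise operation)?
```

No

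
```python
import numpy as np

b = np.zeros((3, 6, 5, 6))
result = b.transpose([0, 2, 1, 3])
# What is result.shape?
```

(3, 5, 6, 6)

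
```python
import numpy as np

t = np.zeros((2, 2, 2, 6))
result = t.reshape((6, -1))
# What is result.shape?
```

(6, 8)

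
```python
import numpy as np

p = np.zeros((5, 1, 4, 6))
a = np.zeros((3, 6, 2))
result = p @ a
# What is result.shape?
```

(5, 3, 4, 2)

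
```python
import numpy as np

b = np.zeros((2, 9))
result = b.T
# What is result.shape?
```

(9, 2)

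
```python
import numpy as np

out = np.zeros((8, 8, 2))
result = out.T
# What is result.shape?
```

(2, 8, 8)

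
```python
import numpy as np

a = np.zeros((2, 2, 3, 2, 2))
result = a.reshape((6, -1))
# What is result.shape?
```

(6, 8)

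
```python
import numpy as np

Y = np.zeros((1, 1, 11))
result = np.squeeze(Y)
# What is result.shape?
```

(11,)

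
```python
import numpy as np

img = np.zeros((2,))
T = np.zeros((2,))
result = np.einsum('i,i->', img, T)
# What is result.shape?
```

()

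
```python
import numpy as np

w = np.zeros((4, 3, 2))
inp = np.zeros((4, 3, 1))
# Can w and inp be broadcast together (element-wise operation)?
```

Yes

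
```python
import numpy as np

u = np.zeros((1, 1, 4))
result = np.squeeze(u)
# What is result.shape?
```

(4,)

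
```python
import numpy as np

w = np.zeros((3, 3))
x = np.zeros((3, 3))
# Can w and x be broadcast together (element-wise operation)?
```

Yes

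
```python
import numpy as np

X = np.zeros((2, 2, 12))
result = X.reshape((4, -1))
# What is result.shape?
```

(4, 12)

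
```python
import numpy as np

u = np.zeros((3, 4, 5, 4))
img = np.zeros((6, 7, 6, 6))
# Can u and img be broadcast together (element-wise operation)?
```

No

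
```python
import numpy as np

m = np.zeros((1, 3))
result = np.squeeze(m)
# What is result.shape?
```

(3,)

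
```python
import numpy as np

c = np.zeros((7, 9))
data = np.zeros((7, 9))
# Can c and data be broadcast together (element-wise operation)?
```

Yes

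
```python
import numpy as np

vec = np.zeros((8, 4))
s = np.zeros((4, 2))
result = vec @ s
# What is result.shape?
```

(8, 2)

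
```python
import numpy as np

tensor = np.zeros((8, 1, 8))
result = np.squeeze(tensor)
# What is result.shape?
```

(8, 8)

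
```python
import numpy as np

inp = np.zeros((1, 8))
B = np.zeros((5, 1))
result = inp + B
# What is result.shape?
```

(5, 8)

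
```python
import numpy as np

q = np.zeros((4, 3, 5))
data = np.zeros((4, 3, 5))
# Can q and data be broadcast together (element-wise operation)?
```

Yes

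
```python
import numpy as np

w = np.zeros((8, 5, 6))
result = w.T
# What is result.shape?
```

(6, 5, 8)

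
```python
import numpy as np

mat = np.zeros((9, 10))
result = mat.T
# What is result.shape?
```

(10, 9)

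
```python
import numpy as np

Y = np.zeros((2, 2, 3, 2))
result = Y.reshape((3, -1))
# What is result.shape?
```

(3, 8)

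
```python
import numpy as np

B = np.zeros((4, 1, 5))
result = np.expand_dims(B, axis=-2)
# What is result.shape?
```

(4, 1, 1, 5)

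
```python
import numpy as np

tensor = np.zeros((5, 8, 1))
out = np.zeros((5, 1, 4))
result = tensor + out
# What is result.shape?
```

(5, 8, 4)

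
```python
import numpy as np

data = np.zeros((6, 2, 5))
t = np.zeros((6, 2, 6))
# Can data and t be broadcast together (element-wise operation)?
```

No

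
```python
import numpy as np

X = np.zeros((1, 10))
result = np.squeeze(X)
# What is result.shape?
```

(10,)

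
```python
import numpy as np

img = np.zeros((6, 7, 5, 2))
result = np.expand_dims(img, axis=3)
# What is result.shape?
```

(6, 7, 5, 1, 2)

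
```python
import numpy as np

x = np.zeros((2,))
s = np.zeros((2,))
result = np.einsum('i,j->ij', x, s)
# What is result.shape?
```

(2, 2)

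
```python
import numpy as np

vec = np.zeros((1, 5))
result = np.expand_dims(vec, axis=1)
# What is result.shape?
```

(1, 1, 5)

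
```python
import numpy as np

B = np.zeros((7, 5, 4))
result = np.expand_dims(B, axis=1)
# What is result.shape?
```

(7, 1, 5, 4)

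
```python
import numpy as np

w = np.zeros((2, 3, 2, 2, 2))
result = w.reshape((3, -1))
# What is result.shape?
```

(3, 16)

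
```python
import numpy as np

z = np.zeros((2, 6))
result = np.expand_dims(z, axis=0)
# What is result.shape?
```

(1, 2, 6)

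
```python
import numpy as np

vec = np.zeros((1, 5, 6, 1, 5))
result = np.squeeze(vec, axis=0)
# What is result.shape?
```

(5, 6, 1, 5)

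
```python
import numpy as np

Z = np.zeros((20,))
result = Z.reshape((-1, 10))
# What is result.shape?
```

(2, 10)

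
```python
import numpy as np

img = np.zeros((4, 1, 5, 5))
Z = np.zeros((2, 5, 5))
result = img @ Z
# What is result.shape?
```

(4, 2, 5, 5)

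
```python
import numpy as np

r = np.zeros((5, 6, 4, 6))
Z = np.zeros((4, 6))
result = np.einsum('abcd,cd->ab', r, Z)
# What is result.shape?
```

(5, 6)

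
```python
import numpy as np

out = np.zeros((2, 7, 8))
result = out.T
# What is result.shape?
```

(8, 7, 2)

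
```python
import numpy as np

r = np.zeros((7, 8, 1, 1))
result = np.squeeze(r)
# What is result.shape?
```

(7, 8)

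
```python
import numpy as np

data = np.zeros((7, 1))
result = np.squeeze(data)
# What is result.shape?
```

(7,)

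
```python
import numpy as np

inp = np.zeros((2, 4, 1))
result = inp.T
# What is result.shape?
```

(1, 4, 2)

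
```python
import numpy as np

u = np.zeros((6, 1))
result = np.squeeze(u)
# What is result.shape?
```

(6,)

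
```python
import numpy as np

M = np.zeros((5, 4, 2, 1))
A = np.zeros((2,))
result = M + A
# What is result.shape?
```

(5, 4, 2, 2)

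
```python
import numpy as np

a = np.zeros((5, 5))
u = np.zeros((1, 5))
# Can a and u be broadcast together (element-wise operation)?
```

Yes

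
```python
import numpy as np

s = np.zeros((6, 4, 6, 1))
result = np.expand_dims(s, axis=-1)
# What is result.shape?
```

(6, 4, 6, 1, 1)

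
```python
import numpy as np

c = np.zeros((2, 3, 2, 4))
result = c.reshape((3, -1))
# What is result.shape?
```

(3, 16)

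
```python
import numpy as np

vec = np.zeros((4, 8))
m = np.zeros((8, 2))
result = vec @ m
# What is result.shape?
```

(4, 2)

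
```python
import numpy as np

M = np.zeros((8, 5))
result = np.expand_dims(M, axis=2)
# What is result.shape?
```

(8, 5, 1)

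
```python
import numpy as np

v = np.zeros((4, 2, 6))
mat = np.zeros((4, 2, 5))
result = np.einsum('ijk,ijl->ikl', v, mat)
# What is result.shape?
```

(4, 6, 5)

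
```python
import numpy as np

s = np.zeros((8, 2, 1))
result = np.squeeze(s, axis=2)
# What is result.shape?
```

(8, 2)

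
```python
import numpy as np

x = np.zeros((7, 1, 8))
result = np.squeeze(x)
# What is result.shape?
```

(7, 8)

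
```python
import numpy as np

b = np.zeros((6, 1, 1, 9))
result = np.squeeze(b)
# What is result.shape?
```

(6, 9)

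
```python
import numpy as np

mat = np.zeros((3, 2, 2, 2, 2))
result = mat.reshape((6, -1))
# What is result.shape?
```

(6, 8)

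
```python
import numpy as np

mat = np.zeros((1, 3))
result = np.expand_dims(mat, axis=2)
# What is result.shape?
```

(1, 3, 1)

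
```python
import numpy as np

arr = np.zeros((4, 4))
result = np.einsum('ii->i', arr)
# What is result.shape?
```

(4,)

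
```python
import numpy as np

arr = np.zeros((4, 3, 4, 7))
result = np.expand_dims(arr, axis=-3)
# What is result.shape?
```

(4, 3, 1, 4, 7)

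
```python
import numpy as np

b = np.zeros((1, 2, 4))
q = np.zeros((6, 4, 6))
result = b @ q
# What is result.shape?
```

(6, 2, 6)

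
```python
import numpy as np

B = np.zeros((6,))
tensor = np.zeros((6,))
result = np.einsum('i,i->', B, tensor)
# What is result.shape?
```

()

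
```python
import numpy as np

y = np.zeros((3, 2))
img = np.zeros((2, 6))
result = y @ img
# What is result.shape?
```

(3, 6)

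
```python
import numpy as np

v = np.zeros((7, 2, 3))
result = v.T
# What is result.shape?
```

(3, 2, 7)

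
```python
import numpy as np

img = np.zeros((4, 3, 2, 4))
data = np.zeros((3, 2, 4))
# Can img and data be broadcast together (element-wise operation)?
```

Yes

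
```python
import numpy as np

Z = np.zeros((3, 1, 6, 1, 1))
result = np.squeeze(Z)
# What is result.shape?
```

(3, 6)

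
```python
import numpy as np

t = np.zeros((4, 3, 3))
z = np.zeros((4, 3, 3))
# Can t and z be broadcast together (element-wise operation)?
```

Yes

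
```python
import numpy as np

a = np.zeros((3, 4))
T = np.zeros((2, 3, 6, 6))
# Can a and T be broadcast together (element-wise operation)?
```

No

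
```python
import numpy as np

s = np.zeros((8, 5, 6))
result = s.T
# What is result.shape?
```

(6, 5, 8)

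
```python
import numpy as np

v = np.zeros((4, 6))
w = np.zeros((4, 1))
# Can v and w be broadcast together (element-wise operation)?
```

Yes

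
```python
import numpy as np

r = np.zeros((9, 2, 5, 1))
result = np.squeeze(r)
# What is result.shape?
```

(9, 2, 5)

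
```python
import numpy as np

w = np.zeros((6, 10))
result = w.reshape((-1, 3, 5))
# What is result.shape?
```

(4, 3, 5)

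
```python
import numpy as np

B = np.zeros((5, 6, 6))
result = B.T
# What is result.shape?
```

(6, 6, 5)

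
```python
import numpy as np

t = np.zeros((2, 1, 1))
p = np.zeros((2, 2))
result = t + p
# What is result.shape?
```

(2, 2, 2)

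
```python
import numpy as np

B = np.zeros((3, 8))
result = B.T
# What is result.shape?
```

(8, 3)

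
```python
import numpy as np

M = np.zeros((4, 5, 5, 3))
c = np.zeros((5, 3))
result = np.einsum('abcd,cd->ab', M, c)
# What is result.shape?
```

(4, 5)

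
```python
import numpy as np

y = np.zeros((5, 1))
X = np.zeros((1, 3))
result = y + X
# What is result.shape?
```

(5, 3)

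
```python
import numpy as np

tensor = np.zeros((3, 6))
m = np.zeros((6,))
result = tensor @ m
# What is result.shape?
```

(3,)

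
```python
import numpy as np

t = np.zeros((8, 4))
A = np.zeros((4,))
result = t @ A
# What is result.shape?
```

(8,)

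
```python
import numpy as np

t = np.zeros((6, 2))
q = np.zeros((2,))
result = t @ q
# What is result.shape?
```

(6,)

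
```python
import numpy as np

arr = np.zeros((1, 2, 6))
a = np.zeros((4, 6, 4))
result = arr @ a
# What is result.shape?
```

(4, 2, 4)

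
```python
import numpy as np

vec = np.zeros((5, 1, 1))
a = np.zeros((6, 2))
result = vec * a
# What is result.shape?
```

(5, 6, 2)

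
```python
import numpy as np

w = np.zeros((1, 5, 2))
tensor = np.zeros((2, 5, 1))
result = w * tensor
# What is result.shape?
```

(2, 5, 2)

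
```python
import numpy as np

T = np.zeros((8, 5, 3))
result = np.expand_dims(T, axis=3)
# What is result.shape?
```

(8, 5, 3, 1)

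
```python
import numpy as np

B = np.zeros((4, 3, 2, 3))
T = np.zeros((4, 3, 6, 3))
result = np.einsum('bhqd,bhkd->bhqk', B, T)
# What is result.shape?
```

(4, 3, 2, 6)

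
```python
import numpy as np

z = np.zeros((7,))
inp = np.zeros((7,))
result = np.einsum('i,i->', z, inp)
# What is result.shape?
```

()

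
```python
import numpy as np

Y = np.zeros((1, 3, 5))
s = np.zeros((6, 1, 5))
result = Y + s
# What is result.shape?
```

(6, 3, 5)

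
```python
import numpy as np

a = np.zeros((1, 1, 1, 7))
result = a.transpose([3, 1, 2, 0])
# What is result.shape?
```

(7, 1, 1, 1)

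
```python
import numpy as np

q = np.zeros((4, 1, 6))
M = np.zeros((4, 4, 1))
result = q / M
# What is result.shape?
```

(4, 4, 6)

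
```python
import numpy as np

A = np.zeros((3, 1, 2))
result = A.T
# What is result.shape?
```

(2, 1, 3)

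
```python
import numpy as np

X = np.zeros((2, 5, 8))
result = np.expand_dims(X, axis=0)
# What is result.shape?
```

(1, 2, 5, 8)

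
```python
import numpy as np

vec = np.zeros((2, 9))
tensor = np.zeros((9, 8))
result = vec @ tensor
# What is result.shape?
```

(2, 8)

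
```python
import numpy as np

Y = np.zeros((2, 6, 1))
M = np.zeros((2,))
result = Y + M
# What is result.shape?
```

(2, 6, 2)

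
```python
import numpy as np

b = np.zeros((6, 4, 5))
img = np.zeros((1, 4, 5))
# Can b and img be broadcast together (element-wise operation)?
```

Yes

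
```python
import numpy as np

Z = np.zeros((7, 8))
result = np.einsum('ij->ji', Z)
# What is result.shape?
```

(8, 7)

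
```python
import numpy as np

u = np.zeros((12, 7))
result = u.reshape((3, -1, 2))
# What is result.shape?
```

(3, 14, 2)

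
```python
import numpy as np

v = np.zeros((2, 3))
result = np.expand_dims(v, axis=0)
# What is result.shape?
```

(1, 2, 3)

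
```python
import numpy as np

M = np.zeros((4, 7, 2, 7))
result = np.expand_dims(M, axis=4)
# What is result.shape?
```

(4, 7, 2, 7, 1)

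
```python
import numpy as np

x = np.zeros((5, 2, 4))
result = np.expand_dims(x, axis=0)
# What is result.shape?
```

(1, 5, 2, 4)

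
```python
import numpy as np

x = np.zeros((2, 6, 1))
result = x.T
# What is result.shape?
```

(1, 6, 2)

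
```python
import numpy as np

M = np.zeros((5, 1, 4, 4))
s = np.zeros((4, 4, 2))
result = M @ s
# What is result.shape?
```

(5, 4, 4, 2)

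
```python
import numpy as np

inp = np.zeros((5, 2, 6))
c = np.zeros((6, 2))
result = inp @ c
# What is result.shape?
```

(5, 2, 2)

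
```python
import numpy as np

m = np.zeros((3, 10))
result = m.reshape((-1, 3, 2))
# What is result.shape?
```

(5, 3, 2)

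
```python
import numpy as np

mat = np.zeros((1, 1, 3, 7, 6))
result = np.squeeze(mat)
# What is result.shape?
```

(3, 7, 6)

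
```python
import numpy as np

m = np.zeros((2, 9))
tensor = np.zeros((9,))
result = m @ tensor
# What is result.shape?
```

(2,)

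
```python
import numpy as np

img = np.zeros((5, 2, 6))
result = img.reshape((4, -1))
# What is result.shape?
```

(4, 15)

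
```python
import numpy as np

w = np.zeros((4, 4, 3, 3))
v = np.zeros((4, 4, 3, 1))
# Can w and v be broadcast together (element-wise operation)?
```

Yes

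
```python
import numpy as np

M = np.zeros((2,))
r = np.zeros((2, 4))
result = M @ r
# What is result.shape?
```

(4,)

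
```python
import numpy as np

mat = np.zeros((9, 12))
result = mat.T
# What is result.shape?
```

(12, 9)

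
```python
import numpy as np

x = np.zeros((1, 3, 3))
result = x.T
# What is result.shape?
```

(3, 3, 1)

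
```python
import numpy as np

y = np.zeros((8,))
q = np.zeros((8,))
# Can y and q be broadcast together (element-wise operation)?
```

Yes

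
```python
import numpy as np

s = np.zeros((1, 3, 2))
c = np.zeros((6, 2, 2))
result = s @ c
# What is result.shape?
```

(6, 3, 2)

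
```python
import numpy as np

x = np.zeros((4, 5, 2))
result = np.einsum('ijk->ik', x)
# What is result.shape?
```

(4, 2)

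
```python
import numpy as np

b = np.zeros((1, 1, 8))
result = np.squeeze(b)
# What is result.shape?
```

(8,)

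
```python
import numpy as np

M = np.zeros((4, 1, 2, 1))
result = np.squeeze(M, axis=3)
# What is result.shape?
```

(4, 1, 2)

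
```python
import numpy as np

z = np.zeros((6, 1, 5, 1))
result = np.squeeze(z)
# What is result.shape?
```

(6, 5)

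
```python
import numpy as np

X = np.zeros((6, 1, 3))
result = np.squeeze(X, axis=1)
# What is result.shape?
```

(6, 3)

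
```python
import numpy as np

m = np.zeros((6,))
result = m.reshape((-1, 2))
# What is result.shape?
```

(3, 2)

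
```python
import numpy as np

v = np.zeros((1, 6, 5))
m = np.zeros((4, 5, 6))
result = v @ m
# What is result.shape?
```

(4, 6, 6)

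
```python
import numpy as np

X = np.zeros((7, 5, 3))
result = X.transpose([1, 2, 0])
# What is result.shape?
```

(5, 3, 7)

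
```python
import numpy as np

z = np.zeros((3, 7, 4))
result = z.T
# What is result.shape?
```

(4, 7, 3)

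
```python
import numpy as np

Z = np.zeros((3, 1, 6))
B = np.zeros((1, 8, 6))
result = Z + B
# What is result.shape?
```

(3, 8, 6)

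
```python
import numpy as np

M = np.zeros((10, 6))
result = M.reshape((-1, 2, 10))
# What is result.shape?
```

(3, 2, 10)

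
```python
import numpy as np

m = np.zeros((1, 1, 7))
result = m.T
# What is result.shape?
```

(7, 1, 1)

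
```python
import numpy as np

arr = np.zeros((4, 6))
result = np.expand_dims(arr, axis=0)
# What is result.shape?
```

(1, 4, 6)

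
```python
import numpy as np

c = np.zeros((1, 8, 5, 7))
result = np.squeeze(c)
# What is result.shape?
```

(8, 5, 7)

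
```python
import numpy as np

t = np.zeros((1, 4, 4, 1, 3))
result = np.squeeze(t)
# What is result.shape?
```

(4, 4, 3)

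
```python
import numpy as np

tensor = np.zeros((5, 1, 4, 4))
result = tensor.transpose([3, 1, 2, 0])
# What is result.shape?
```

(4, 1, 4, 5)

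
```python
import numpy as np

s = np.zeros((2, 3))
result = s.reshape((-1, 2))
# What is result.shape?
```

(3, 2)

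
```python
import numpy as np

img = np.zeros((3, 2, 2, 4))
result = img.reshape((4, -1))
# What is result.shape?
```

(4, 12)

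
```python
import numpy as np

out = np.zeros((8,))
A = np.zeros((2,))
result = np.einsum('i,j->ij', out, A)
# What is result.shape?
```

(8, 2)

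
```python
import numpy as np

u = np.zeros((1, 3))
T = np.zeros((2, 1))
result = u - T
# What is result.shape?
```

(2, 3)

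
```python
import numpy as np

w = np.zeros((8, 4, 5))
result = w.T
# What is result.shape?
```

(5, 4, 8)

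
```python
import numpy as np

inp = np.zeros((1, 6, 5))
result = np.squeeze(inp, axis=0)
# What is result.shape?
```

(6, 5)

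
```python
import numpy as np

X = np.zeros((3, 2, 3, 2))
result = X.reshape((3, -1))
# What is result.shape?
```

(3, 12)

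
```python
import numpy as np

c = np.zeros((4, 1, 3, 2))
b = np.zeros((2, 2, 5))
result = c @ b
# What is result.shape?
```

(4, 2, 3, 5)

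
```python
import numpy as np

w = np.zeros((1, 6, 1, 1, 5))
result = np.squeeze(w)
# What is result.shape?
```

(6, 5)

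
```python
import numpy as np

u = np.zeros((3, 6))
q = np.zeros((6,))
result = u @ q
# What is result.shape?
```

(3,)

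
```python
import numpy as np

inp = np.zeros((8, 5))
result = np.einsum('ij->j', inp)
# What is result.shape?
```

(5,)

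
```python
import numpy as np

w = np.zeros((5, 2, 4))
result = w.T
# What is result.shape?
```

(4, 2, 5)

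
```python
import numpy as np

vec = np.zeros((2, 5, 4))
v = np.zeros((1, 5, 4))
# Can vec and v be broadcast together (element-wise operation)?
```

Yes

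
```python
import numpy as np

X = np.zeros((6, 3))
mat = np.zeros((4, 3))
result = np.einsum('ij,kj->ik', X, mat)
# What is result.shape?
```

(6, 4)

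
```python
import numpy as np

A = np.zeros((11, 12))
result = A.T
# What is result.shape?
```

(12, 11)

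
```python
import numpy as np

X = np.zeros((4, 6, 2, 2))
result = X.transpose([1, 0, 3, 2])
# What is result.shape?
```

(6, 4, 2, 2)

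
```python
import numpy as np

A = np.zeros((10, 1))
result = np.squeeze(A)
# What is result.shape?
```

(10,)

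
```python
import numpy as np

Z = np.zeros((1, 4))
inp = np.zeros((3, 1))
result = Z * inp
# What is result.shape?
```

(3, 4)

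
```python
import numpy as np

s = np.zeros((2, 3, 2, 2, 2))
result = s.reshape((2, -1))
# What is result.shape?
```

(2, 24)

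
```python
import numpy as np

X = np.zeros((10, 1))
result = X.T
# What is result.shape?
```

(1, 10)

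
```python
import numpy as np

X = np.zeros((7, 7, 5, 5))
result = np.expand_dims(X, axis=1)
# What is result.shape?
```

(7, 1, 7, 5, 5)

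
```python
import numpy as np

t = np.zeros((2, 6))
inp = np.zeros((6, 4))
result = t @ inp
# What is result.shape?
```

(2, 4)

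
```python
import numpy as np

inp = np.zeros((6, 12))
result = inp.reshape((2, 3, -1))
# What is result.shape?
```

(2, 3, 12)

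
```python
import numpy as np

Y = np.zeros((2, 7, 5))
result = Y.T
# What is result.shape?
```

(5, 7, 2)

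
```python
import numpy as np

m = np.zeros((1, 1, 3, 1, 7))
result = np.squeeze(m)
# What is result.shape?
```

(3, 7)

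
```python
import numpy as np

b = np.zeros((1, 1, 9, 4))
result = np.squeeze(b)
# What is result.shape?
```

(9, 4)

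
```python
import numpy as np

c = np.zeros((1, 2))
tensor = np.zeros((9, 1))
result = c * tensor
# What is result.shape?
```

(9, 2)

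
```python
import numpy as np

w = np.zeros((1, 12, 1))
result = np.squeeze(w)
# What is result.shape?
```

(12,)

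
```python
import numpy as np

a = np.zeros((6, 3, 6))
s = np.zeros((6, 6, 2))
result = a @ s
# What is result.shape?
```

(6, 3, 2)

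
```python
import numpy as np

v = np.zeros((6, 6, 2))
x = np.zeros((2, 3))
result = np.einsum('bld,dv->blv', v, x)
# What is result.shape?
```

(6, 6, 3)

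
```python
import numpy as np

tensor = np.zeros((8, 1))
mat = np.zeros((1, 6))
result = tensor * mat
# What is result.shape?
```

(8, 6)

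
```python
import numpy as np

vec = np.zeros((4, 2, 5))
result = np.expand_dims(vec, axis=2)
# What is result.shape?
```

(4, 2, 1, 5)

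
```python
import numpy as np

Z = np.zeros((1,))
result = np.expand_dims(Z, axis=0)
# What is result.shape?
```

(1, 1)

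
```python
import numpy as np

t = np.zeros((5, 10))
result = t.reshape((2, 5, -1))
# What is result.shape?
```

(2, 5, 5)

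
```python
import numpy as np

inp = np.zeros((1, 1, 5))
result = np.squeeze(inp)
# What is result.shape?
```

(5,)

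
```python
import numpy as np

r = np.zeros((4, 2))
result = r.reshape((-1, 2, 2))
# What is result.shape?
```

(2, 2, 2)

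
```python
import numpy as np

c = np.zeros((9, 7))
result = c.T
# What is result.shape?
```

(7, 9)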